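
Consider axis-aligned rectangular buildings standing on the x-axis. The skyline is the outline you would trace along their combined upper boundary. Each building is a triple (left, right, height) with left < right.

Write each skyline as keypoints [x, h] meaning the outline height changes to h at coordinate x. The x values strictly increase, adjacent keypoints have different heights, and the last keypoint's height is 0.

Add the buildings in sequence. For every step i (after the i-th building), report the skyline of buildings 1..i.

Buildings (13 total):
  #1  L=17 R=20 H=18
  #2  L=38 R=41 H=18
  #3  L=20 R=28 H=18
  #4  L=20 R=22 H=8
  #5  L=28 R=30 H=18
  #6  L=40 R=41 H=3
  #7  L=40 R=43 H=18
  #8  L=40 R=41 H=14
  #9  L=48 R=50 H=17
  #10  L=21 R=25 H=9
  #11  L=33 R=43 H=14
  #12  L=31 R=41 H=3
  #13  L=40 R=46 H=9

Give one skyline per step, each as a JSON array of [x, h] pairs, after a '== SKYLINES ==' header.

== SKYLINES ==
[[17,18],[20,0]]
[[17,18],[20,0],[38,18],[41,0]]
[[17,18],[28,0],[38,18],[41,0]]
[[17,18],[28,0],[38,18],[41,0]]
[[17,18],[30,0],[38,18],[41,0]]
[[17,18],[30,0],[38,18],[41,0]]
[[17,18],[30,0],[38,18],[43,0]]
[[17,18],[30,0],[38,18],[43,0]]
[[17,18],[30,0],[38,18],[43,0],[48,17],[50,0]]
[[17,18],[30,0],[38,18],[43,0],[48,17],[50,0]]
[[17,18],[30,0],[33,14],[38,18],[43,0],[48,17],[50,0]]
[[17,18],[30,0],[31,3],[33,14],[38,18],[43,0],[48,17],[50,0]]
[[17,18],[30,0],[31,3],[33,14],[38,18],[43,9],[46,0],[48,17],[50,0]]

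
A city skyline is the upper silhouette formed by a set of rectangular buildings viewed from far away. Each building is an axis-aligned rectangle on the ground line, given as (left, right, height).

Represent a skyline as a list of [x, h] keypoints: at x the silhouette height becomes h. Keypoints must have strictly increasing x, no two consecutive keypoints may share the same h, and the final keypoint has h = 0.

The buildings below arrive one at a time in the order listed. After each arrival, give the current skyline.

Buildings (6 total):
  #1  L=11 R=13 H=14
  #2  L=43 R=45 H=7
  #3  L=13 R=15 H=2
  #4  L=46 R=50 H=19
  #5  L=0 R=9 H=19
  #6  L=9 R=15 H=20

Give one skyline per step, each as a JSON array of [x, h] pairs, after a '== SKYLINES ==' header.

== SKYLINES ==
[[11,14],[13,0]]
[[11,14],[13,0],[43,7],[45,0]]
[[11,14],[13,2],[15,0],[43,7],[45,0]]
[[11,14],[13,2],[15,0],[43,7],[45,0],[46,19],[50,0]]
[[0,19],[9,0],[11,14],[13,2],[15,0],[43,7],[45,0],[46,19],[50,0]]
[[0,19],[9,20],[15,0],[43,7],[45,0],[46,19],[50,0]]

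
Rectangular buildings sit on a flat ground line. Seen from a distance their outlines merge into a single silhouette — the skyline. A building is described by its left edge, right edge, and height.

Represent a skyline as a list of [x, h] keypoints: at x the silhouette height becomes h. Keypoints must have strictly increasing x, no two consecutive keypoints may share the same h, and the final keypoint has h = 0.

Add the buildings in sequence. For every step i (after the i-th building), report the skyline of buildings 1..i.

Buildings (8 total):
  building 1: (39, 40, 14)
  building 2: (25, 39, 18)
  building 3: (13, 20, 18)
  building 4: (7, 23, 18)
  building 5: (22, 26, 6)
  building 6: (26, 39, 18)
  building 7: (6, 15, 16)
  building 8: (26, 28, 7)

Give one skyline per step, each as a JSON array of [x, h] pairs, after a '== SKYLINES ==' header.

== SKYLINES ==
[[39,14],[40,0]]
[[25,18],[39,14],[40,0]]
[[13,18],[20,0],[25,18],[39,14],[40,0]]
[[7,18],[23,0],[25,18],[39,14],[40,0]]
[[7,18],[23,6],[25,18],[39,14],[40,0]]
[[7,18],[23,6],[25,18],[39,14],[40,0]]
[[6,16],[7,18],[23,6],[25,18],[39,14],[40,0]]
[[6,16],[7,18],[23,6],[25,18],[39,14],[40,0]]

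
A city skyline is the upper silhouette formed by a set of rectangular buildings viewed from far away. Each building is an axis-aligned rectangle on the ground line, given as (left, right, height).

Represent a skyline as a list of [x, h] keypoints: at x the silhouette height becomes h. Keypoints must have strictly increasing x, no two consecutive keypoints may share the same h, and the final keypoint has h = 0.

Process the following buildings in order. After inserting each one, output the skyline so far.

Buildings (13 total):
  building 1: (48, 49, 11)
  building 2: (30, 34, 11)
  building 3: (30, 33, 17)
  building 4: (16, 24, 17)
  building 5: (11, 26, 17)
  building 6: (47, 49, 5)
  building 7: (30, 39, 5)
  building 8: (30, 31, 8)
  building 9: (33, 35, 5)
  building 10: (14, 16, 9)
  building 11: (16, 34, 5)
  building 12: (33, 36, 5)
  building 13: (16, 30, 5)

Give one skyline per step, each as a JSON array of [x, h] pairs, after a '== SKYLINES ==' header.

== SKYLINES ==
[[48,11],[49,0]]
[[30,11],[34,0],[48,11],[49,0]]
[[30,17],[33,11],[34,0],[48,11],[49,0]]
[[16,17],[24,0],[30,17],[33,11],[34,0],[48,11],[49,0]]
[[11,17],[26,0],[30,17],[33,11],[34,0],[48,11],[49,0]]
[[11,17],[26,0],[30,17],[33,11],[34,0],[47,5],[48,11],[49,0]]
[[11,17],[26,0],[30,17],[33,11],[34,5],[39,0],[47,5],[48,11],[49,0]]
[[11,17],[26,0],[30,17],[33,11],[34,5],[39,0],[47,5],[48,11],[49,0]]
[[11,17],[26,0],[30,17],[33,11],[34,5],[39,0],[47,5],[48,11],[49,0]]
[[11,17],[26,0],[30,17],[33,11],[34,5],[39,0],[47,5],[48,11],[49,0]]
[[11,17],[26,5],[30,17],[33,11],[34,5],[39,0],[47,5],[48,11],[49,0]]
[[11,17],[26,5],[30,17],[33,11],[34,5],[39,0],[47,5],[48,11],[49,0]]
[[11,17],[26,5],[30,17],[33,11],[34,5],[39,0],[47,5],[48,11],[49,0]]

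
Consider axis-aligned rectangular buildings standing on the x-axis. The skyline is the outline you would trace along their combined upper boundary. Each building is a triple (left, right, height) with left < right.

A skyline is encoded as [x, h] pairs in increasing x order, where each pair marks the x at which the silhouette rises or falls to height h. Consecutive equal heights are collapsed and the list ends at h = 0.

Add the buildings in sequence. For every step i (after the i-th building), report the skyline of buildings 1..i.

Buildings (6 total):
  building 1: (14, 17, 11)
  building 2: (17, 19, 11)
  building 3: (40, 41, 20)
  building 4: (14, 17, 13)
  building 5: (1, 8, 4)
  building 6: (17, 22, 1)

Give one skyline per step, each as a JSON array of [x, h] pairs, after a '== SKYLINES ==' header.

== SKYLINES ==
[[14,11],[17,0]]
[[14,11],[19,0]]
[[14,11],[19,0],[40,20],[41,0]]
[[14,13],[17,11],[19,0],[40,20],[41,0]]
[[1,4],[8,0],[14,13],[17,11],[19,0],[40,20],[41,0]]
[[1,4],[8,0],[14,13],[17,11],[19,1],[22,0],[40,20],[41,0]]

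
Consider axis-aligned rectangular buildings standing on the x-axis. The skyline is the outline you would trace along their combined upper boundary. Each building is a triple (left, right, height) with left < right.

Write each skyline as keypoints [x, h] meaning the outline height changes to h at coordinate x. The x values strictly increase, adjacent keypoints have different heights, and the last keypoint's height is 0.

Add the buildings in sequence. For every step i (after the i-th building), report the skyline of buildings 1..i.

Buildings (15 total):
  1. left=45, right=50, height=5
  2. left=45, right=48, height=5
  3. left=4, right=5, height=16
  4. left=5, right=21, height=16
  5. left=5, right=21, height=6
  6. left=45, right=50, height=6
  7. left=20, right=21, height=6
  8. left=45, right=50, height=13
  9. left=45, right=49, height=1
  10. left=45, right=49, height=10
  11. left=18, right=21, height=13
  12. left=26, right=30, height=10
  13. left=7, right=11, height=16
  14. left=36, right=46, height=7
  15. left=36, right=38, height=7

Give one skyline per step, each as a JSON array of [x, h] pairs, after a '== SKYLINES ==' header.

== SKYLINES ==
[[45,5],[50,0]]
[[45,5],[50,0]]
[[4,16],[5,0],[45,5],[50,0]]
[[4,16],[21,0],[45,5],[50,0]]
[[4,16],[21,0],[45,5],[50,0]]
[[4,16],[21,0],[45,6],[50,0]]
[[4,16],[21,0],[45,6],[50,0]]
[[4,16],[21,0],[45,13],[50,0]]
[[4,16],[21,0],[45,13],[50,0]]
[[4,16],[21,0],[45,13],[50,0]]
[[4,16],[21,0],[45,13],[50,0]]
[[4,16],[21,0],[26,10],[30,0],[45,13],[50,0]]
[[4,16],[21,0],[26,10],[30,0],[45,13],[50,0]]
[[4,16],[21,0],[26,10],[30,0],[36,7],[45,13],[50,0]]
[[4,16],[21,0],[26,10],[30,0],[36,7],[45,13],[50,0]]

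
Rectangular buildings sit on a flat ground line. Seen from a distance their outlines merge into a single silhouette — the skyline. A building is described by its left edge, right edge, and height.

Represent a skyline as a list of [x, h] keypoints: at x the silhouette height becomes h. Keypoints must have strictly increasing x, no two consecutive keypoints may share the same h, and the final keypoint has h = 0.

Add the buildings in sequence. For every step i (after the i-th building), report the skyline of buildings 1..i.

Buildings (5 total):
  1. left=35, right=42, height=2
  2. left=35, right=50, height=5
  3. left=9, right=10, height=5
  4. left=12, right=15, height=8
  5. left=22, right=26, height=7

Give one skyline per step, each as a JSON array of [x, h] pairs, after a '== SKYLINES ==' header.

== SKYLINES ==
[[35,2],[42,0]]
[[35,5],[50,0]]
[[9,5],[10,0],[35,5],[50,0]]
[[9,5],[10,0],[12,8],[15,0],[35,5],[50,0]]
[[9,5],[10,0],[12,8],[15,0],[22,7],[26,0],[35,5],[50,0]]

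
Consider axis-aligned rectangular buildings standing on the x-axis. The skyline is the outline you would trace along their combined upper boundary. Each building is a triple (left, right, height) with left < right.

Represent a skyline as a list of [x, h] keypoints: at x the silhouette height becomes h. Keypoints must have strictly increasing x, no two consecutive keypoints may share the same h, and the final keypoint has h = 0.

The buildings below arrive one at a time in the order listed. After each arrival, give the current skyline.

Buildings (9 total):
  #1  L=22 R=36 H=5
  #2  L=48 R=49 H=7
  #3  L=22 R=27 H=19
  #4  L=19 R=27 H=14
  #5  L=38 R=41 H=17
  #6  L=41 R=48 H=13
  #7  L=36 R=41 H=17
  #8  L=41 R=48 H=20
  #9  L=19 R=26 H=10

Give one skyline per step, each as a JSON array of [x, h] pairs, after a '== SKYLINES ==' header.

== SKYLINES ==
[[22,5],[36,0]]
[[22,5],[36,0],[48,7],[49,0]]
[[22,19],[27,5],[36,0],[48,7],[49,0]]
[[19,14],[22,19],[27,5],[36,0],[48,7],[49,0]]
[[19,14],[22,19],[27,5],[36,0],[38,17],[41,0],[48,7],[49,0]]
[[19,14],[22,19],[27,5],[36,0],[38,17],[41,13],[48,7],[49,0]]
[[19,14],[22,19],[27,5],[36,17],[41,13],[48,7],[49,0]]
[[19,14],[22,19],[27,5],[36,17],[41,20],[48,7],[49,0]]
[[19,14],[22,19],[27,5],[36,17],[41,20],[48,7],[49,0]]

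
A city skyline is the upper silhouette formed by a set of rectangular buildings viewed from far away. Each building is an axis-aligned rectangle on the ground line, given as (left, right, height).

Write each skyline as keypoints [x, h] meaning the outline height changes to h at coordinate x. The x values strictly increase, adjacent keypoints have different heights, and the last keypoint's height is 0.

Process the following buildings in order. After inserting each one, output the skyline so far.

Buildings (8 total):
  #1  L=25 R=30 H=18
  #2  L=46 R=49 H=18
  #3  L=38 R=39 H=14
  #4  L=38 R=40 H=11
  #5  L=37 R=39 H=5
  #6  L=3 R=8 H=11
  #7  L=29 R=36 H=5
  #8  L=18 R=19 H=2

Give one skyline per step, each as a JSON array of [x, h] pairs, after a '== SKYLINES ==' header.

== SKYLINES ==
[[25,18],[30,0]]
[[25,18],[30,0],[46,18],[49,0]]
[[25,18],[30,0],[38,14],[39,0],[46,18],[49,0]]
[[25,18],[30,0],[38,14],[39,11],[40,0],[46,18],[49,0]]
[[25,18],[30,0],[37,5],[38,14],[39,11],[40,0],[46,18],[49,0]]
[[3,11],[8,0],[25,18],[30,0],[37,5],[38,14],[39,11],[40,0],[46,18],[49,0]]
[[3,11],[8,0],[25,18],[30,5],[36,0],[37,5],[38,14],[39,11],[40,0],[46,18],[49,0]]
[[3,11],[8,0],[18,2],[19,0],[25,18],[30,5],[36,0],[37,5],[38,14],[39,11],[40,0],[46,18],[49,0]]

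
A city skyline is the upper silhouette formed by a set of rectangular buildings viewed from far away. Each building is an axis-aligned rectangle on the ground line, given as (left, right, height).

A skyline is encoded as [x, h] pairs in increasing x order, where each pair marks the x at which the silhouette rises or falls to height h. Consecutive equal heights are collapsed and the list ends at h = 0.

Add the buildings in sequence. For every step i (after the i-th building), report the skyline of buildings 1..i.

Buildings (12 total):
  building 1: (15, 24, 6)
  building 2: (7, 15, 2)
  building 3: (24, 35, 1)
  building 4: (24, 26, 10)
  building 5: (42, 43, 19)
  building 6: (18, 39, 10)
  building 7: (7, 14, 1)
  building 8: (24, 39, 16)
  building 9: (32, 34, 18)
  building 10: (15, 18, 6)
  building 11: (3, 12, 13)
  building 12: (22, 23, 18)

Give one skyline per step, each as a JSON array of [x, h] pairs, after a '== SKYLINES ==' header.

== SKYLINES ==
[[15,6],[24,0]]
[[7,2],[15,6],[24,0]]
[[7,2],[15,6],[24,1],[35,0]]
[[7,2],[15,6],[24,10],[26,1],[35,0]]
[[7,2],[15,6],[24,10],[26,1],[35,0],[42,19],[43,0]]
[[7,2],[15,6],[18,10],[39,0],[42,19],[43,0]]
[[7,2],[15,6],[18,10],[39,0],[42,19],[43,0]]
[[7,2],[15,6],[18,10],[24,16],[39,0],[42,19],[43,0]]
[[7,2],[15,6],[18,10],[24,16],[32,18],[34,16],[39,0],[42,19],[43,0]]
[[7,2],[15,6],[18,10],[24,16],[32,18],[34,16],[39,0],[42,19],[43,0]]
[[3,13],[12,2],[15,6],[18,10],[24,16],[32,18],[34,16],[39,0],[42,19],[43,0]]
[[3,13],[12,2],[15,6],[18,10],[22,18],[23,10],[24,16],[32,18],[34,16],[39,0],[42,19],[43,0]]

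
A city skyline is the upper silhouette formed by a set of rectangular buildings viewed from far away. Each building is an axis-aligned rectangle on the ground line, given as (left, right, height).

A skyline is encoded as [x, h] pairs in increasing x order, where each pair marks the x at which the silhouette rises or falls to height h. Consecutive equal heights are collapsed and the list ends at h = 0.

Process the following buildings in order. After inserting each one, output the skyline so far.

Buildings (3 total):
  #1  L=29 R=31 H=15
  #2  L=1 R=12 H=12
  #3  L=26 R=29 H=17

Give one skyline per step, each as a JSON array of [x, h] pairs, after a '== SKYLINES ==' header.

== SKYLINES ==
[[29,15],[31,0]]
[[1,12],[12,0],[29,15],[31,0]]
[[1,12],[12,0],[26,17],[29,15],[31,0]]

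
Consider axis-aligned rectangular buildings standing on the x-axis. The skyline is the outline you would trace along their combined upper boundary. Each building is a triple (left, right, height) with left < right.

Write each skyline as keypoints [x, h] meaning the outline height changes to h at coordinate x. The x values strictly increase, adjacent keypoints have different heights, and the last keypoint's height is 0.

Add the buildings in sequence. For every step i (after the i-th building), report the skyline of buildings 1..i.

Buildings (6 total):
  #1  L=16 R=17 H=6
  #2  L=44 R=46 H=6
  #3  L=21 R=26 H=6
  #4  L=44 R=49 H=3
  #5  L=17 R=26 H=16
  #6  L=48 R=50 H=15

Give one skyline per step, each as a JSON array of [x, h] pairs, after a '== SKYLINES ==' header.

== SKYLINES ==
[[16,6],[17,0]]
[[16,6],[17,0],[44,6],[46,0]]
[[16,6],[17,0],[21,6],[26,0],[44,6],[46,0]]
[[16,6],[17,0],[21,6],[26,0],[44,6],[46,3],[49,0]]
[[16,6],[17,16],[26,0],[44,6],[46,3],[49,0]]
[[16,6],[17,16],[26,0],[44,6],[46,3],[48,15],[50,0]]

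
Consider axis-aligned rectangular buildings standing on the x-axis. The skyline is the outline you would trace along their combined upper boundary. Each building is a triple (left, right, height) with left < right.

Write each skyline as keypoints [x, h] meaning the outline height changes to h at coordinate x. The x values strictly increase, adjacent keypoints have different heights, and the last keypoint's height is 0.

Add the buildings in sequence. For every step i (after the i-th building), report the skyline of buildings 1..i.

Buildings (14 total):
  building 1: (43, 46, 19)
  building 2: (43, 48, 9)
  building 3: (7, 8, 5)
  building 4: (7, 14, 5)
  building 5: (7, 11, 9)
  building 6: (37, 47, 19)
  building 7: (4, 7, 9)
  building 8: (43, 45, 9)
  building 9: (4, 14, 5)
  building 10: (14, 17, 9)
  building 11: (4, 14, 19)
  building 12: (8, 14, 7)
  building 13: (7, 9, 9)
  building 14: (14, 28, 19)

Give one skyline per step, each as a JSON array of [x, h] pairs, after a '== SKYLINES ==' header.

== SKYLINES ==
[[43,19],[46,0]]
[[43,19],[46,9],[48,0]]
[[7,5],[8,0],[43,19],[46,9],[48,0]]
[[7,5],[14,0],[43,19],[46,9],[48,0]]
[[7,9],[11,5],[14,0],[43,19],[46,9],[48,0]]
[[7,9],[11,5],[14,0],[37,19],[47,9],[48,0]]
[[4,9],[11,5],[14,0],[37,19],[47,9],[48,0]]
[[4,9],[11,5],[14,0],[37,19],[47,9],[48,0]]
[[4,9],[11,5],[14,0],[37,19],[47,9],[48,0]]
[[4,9],[11,5],[14,9],[17,0],[37,19],[47,9],[48,0]]
[[4,19],[14,9],[17,0],[37,19],[47,9],[48,0]]
[[4,19],[14,9],[17,0],[37,19],[47,9],[48,0]]
[[4,19],[14,9],[17,0],[37,19],[47,9],[48,0]]
[[4,19],[28,0],[37,19],[47,9],[48,0]]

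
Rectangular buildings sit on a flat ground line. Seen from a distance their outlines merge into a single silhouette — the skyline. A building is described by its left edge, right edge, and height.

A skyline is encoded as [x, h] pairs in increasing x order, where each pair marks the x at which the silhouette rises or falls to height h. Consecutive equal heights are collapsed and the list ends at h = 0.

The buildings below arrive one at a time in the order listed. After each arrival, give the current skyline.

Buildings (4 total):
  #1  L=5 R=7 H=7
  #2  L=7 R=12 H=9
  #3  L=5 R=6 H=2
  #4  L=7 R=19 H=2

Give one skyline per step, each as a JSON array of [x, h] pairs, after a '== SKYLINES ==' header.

== SKYLINES ==
[[5,7],[7,0]]
[[5,7],[7,9],[12,0]]
[[5,7],[7,9],[12,0]]
[[5,7],[7,9],[12,2],[19,0]]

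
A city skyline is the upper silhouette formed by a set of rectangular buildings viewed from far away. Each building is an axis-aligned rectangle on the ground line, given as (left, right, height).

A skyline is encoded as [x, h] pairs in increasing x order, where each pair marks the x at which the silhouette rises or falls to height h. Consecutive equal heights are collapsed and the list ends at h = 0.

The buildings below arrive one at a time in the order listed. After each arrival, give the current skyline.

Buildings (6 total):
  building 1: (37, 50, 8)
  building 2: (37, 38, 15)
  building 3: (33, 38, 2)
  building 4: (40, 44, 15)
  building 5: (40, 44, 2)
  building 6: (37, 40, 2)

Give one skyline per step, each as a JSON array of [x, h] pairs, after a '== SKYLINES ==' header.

== SKYLINES ==
[[37,8],[50,0]]
[[37,15],[38,8],[50,0]]
[[33,2],[37,15],[38,8],[50,0]]
[[33,2],[37,15],[38,8],[40,15],[44,8],[50,0]]
[[33,2],[37,15],[38,8],[40,15],[44,8],[50,0]]
[[33,2],[37,15],[38,8],[40,15],[44,8],[50,0]]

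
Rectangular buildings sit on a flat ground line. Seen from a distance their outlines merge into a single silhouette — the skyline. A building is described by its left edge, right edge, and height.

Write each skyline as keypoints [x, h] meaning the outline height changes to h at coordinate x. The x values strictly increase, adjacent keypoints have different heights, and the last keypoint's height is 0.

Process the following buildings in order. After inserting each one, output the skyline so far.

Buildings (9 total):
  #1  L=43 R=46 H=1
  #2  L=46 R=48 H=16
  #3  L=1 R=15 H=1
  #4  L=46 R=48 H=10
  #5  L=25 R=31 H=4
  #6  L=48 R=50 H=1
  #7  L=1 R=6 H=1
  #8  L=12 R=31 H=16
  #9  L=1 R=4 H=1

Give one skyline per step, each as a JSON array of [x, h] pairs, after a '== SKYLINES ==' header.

== SKYLINES ==
[[43,1],[46,0]]
[[43,1],[46,16],[48,0]]
[[1,1],[15,0],[43,1],[46,16],[48,0]]
[[1,1],[15,0],[43,1],[46,16],[48,0]]
[[1,1],[15,0],[25,4],[31,0],[43,1],[46,16],[48,0]]
[[1,1],[15,0],[25,4],[31,0],[43,1],[46,16],[48,1],[50,0]]
[[1,1],[15,0],[25,4],[31,0],[43,1],[46,16],[48,1],[50,0]]
[[1,1],[12,16],[31,0],[43,1],[46,16],[48,1],[50,0]]
[[1,1],[12,16],[31,0],[43,1],[46,16],[48,1],[50,0]]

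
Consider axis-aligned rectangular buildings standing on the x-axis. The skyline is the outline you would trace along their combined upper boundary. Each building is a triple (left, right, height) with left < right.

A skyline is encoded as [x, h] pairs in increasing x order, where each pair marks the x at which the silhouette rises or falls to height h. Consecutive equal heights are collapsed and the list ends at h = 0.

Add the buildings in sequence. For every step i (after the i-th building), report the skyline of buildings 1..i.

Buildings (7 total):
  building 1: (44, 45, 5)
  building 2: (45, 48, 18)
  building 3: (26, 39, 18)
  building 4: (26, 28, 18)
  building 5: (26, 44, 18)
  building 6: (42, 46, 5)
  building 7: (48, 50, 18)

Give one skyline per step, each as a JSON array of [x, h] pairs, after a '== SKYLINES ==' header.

== SKYLINES ==
[[44,5],[45,0]]
[[44,5],[45,18],[48,0]]
[[26,18],[39,0],[44,5],[45,18],[48,0]]
[[26,18],[39,0],[44,5],[45,18],[48,0]]
[[26,18],[44,5],[45,18],[48,0]]
[[26,18],[44,5],[45,18],[48,0]]
[[26,18],[44,5],[45,18],[50,0]]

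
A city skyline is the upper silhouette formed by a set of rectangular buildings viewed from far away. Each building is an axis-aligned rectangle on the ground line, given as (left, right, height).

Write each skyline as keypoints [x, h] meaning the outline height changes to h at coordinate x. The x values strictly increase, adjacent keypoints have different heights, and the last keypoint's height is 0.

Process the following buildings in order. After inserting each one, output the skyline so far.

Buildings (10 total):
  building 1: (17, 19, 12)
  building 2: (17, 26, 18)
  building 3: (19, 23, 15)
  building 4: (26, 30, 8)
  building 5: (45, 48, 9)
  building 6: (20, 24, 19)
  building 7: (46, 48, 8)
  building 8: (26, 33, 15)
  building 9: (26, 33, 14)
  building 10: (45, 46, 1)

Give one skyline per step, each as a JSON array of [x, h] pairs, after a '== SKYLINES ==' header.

== SKYLINES ==
[[17,12],[19,0]]
[[17,18],[26,0]]
[[17,18],[26,0]]
[[17,18],[26,8],[30,0]]
[[17,18],[26,8],[30,0],[45,9],[48,0]]
[[17,18],[20,19],[24,18],[26,8],[30,0],[45,9],[48,0]]
[[17,18],[20,19],[24,18],[26,8],[30,0],[45,9],[48,0]]
[[17,18],[20,19],[24,18],[26,15],[33,0],[45,9],[48,0]]
[[17,18],[20,19],[24,18],[26,15],[33,0],[45,9],[48,0]]
[[17,18],[20,19],[24,18],[26,15],[33,0],[45,9],[48,0]]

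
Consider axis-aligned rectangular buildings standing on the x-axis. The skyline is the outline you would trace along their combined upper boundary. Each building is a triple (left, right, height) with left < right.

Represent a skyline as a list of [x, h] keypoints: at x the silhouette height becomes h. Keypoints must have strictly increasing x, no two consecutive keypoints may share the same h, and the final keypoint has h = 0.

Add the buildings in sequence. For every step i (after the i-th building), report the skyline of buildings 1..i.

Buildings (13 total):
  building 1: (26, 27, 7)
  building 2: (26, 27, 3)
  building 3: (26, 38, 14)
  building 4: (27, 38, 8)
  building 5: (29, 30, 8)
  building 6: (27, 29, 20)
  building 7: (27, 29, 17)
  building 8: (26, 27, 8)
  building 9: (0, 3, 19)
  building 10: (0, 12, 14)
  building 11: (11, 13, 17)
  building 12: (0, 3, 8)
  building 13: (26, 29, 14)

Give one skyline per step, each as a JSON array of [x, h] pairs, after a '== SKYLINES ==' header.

== SKYLINES ==
[[26,7],[27,0]]
[[26,7],[27,0]]
[[26,14],[38,0]]
[[26,14],[38,0]]
[[26,14],[38,0]]
[[26,14],[27,20],[29,14],[38,0]]
[[26,14],[27,20],[29,14],[38,0]]
[[26,14],[27,20],[29,14],[38,0]]
[[0,19],[3,0],[26,14],[27,20],[29,14],[38,0]]
[[0,19],[3,14],[12,0],[26,14],[27,20],[29,14],[38,0]]
[[0,19],[3,14],[11,17],[13,0],[26,14],[27,20],[29,14],[38,0]]
[[0,19],[3,14],[11,17],[13,0],[26,14],[27,20],[29,14],[38,0]]
[[0,19],[3,14],[11,17],[13,0],[26,14],[27,20],[29,14],[38,0]]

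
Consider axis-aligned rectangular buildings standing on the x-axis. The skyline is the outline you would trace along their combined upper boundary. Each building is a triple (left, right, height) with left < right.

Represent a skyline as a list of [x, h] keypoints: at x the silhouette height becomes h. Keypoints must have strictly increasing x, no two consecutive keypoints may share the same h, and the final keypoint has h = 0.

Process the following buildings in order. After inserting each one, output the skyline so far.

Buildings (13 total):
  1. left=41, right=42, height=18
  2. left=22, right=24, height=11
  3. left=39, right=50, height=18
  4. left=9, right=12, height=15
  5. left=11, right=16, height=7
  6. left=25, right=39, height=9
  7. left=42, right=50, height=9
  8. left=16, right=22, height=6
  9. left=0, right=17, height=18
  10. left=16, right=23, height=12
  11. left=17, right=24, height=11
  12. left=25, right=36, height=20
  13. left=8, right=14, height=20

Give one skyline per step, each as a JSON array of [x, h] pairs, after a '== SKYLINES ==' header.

== SKYLINES ==
[[41,18],[42,0]]
[[22,11],[24,0],[41,18],[42,0]]
[[22,11],[24,0],[39,18],[50,0]]
[[9,15],[12,0],[22,11],[24,0],[39,18],[50,0]]
[[9,15],[12,7],[16,0],[22,11],[24,0],[39,18],[50,0]]
[[9,15],[12,7],[16,0],[22,11],[24,0],[25,9],[39,18],[50,0]]
[[9,15],[12,7],[16,0],[22,11],[24,0],[25,9],[39,18],[50,0]]
[[9,15],[12,7],[16,6],[22,11],[24,0],[25,9],[39,18],[50,0]]
[[0,18],[17,6],[22,11],[24,0],[25,9],[39,18],[50,0]]
[[0,18],[17,12],[23,11],[24,0],[25,9],[39,18],[50,0]]
[[0,18],[17,12],[23,11],[24,0],[25,9],[39,18],[50,0]]
[[0,18],[17,12],[23,11],[24,0],[25,20],[36,9],[39,18],[50,0]]
[[0,18],[8,20],[14,18],[17,12],[23,11],[24,0],[25,20],[36,9],[39,18],[50,0]]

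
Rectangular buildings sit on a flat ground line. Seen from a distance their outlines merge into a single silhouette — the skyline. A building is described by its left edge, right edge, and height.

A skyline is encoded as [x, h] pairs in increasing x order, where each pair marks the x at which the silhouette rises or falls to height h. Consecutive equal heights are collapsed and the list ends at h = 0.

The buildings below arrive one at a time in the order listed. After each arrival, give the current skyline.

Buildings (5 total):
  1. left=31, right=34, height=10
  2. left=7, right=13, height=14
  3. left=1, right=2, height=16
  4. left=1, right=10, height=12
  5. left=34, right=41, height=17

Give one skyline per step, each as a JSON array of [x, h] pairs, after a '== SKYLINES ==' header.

== SKYLINES ==
[[31,10],[34,0]]
[[7,14],[13,0],[31,10],[34,0]]
[[1,16],[2,0],[7,14],[13,0],[31,10],[34,0]]
[[1,16],[2,12],[7,14],[13,0],[31,10],[34,0]]
[[1,16],[2,12],[7,14],[13,0],[31,10],[34,17],[41,0]]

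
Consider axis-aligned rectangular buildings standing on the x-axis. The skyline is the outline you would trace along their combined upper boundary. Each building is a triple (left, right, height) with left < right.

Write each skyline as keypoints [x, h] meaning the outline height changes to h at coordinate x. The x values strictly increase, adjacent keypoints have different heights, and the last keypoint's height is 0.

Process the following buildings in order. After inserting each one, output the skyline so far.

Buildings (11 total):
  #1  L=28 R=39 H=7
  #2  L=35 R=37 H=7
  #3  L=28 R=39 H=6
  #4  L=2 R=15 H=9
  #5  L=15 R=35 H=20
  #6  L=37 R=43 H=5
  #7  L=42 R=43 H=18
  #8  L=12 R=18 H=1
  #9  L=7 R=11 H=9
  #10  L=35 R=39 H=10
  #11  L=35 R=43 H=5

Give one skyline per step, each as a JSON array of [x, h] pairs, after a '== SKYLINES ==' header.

== SKYLINES ==
[[28,7],[39,0]]
[[28,7],[39,0]]
[[28,7],[39,0]]
[[2,9],[15,0],[28,7],[39,0]]
[[2,9],[15,20],[35,7],[39,0]]
[[2,9],[15,20],[35,7],[39,5],[43,0]]
[[2,9],[15,20],[35,7],[39,5],[42,18],[43,0]]
[[2,9],[15,20],[35,7],[39,5],[42,18],[43,0]]
[[2,9],[15,20],[35,7],[39,5],[42,18],[43,0]]
[[2,9],[15,20],[35,10],[39,5],[42,18],[43,0]]
[[2,9],[15,20],[35,10],[39,5],[42,18],[43,0]]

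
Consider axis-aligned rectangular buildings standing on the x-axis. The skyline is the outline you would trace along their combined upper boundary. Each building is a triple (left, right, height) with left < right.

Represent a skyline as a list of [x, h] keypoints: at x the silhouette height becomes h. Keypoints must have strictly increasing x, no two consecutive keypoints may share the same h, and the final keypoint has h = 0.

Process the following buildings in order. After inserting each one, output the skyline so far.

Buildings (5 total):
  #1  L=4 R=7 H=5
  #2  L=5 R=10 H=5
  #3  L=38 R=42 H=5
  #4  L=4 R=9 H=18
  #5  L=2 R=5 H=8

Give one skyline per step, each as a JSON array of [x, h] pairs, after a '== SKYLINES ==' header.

== SKYLINES ==
[[4,5],[7,0]]
[[4,5],[10,0]]
[[4,5],[10,0],[38,5],[42,0]]
[[4,18],[9,5],[10,0],[38,5],[42,0]]
[[2,8],[4,18],[9,5],[10,0],[38,5],[42,0]]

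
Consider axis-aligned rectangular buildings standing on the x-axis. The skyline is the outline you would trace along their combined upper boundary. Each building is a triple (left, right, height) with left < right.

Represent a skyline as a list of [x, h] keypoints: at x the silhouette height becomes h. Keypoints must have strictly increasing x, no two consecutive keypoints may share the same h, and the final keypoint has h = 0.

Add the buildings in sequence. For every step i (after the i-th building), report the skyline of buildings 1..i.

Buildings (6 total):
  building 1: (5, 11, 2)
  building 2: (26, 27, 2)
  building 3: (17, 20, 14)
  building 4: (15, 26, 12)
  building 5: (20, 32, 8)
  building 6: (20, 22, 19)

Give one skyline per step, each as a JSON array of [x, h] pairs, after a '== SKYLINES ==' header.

== SKYLINES ==
[[5,2],[11,0]]
[[5,2],[11,0],[26,2],[27,0]]
[[5,2],[11,0],[17,14],[20,0],[26,2],[27,0]]
[[5,2],[11,0],[15,12],[17,14],[20,12],[26,2],[27,0]]
[[5,2],[11,0],[15,12],[17,14],[20,12],[26,8],[32,0]]
[[5,2],[11,0],[15,12],[17,14],[20,19],[22,12],[26,8],[32,0]]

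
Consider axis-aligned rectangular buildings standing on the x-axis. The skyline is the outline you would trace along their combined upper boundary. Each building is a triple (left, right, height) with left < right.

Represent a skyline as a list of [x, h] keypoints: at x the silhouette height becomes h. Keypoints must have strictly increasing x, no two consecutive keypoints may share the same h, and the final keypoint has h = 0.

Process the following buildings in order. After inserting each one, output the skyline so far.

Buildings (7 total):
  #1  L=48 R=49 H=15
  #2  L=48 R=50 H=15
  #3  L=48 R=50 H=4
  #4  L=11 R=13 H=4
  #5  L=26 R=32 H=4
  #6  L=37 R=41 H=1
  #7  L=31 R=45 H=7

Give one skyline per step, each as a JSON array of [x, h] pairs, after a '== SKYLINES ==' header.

== SKYLINES ==
[[48,15],[49,0]]
[[48,15],[50,0]]
[[48,15],[50,0]]
[[11,4],[13,0],[48,15],[50,0]]
[[11,4],[13,0],[26,4],[32,0],[48,15],[50,0]]
[[11,4],[13,0],[26,4],[32,0],[37,1],[41,0],[48,15],[50,0]]
[[11,4],[13,0],[26,4],[31,7],[45,0],[48,15],[50,0]]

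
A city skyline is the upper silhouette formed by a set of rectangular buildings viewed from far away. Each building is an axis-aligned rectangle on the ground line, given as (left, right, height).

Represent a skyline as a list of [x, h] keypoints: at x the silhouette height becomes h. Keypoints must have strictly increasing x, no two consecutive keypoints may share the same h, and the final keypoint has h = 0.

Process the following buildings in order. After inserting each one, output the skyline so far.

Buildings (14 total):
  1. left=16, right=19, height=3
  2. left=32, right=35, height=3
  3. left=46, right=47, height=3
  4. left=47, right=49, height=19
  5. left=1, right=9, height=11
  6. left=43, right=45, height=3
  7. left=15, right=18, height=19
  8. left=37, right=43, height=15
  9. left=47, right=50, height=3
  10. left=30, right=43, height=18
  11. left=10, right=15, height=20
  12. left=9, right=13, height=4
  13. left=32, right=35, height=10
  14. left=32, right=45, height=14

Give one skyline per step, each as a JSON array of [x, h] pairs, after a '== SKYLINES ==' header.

== SKYLINES ==
[[16,3],[19,0]]
[[16,3],[19,0],[32,3],[35,0]]
[[16,3],[19,0],[32,3],[35,0],[46,3],[47,0]]
[[16,3],[19,0],[32,3],[35,0],[46,3],[47,19],[49,0]]
[[1,11],[9,0],[16,3],[19,0],[32,3],[35,0],[46,3],[47,19],[49,0]]
[[1,11],[9,0],[16,3],[19,0],[32,3],[35,0],[43,3],[45,0],[46,3],[47,19],[49,0]]
[[1,11],[9,0],[15,19],[18,3],[19,0],[32,3],[35,0],[43,3],[45,0],[46,3],[47,19],[49,0]]
[[1,11],[9,0],[15,19],[18,3],[19,0],[32,3],[35,0],[37,15],[43,3],[45,0],[46,3],[47,19],[49,0]]
[[1,11],[9,0],[15,19],[18,3],[19,0],[32,3],[35,0],[37,15],[43,3],[45,0],[46,3],[47,19],[49,3],[50,0]]
[[1,11],[9,0],[15,19],[18,3],[19,0],[30,18],[43,3],[45,0],[46,3],[47,19],[49,3],[50,0]]
[[1,11],[9,0],[10,20],[15,19],[18,3],[19,0],[30,18],[43,3],[45,0],[46,3],[47,19],[49,3],[50,0]]
[[1,11],[9,4],[10,20],[15,19],[18,3],[19,0],[30,18],[43,3],[45,0],[46,3],[47,19],[49,3],[50,0]]
[[1,11],[9,4],[10,20],[15,19],[18,3],[19,0],[30,18],[43,3],[45,0],[46,3],[47,19],[49,3],[50,0]]
[[1,11],[9,4],[10,20],[15,19],[18,3],[19,0],[30,18],[43,14],[45,0],[46,3],[47,19],[49,3],[50,0]]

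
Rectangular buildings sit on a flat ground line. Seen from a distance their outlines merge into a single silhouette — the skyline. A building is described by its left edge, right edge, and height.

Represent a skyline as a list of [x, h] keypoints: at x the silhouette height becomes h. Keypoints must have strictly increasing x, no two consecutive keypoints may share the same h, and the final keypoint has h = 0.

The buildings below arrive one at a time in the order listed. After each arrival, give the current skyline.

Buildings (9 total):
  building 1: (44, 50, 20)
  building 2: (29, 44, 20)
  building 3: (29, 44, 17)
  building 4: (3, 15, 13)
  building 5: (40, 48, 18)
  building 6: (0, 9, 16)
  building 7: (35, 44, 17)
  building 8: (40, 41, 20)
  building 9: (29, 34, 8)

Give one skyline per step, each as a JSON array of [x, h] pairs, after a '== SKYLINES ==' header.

== SKYLINES ==
[[44,20],[50,0]]
[[29,20],[50,0]]
[[29,20],[50,0]]
[[3,13],[15,0],[29,20],[50,0]]
[[3,13],[15,0],[29,20],[50,0]]
[[0,16],[9,13],[15,0],[29,20],[50,0]]
[[0,16],[9,13],[15,0],[29,20],[50,0]]
[[0,16],[9,13],[15,0],[29,20],[50,0]]
[[0,16],[9,13],[15,0],[29,20],[50,0]]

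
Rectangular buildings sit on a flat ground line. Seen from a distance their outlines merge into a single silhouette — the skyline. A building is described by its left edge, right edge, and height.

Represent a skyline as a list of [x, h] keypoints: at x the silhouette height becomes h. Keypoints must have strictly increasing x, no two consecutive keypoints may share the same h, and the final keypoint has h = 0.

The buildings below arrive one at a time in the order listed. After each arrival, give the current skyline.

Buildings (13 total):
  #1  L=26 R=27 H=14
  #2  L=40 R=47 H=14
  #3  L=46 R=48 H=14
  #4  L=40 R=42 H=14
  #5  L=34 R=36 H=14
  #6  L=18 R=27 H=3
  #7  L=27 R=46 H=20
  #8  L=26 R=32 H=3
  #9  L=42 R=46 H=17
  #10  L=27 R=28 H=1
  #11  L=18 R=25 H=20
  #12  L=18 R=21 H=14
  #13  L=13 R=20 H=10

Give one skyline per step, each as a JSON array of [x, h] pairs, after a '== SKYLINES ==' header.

== SKYLINES ==
[[26,14],[27,0]]
[[26,14],[27,0],[40,14],[47,0]]
[[26,14],[27,0],[40,14],[48,0]]
[[26,14],[27,0],[40,14],[48,0]]
[[26,14],[27,0],[34,14],[36,0],[40,14],[48,0]]
[[18,3],[26,14],[27,0],[34,14],[36,0],[40,14],[48,0]]
[[18,3],[26,14],[27,20],[46,14],[48,0]]
[[18,3],[26,14],[27,20],[46,14],[48,0]]
[[18,3],[26,14],[27,20],[46,14],[48,0]]
[[18,3],[26,14],[27,20],[46,14],[48,0]]
[[18,20],[25,3],[26,14],[27,20],[46,14],[48,0]]
[[18,20],[25,3],[26,14],[27,20],[46,14],[48,0]]
[[13,10],[18,20],[25,3],[26,14],[27,20],[46,14],[48,0]]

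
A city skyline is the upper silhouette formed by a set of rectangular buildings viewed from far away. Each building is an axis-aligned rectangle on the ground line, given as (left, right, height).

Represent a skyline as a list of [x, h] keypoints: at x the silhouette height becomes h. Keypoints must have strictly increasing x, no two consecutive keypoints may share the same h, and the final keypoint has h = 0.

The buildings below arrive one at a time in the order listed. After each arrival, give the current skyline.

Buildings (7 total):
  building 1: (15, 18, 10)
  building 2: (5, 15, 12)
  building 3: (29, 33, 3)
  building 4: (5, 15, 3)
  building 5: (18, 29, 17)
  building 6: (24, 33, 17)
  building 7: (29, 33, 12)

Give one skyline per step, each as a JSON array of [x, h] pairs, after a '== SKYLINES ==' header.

== SKYLINES ==
[[15,10],[18,0]]
[[5,12],[15,10],[18,0]]
[[5,12],[15,10],[18,0],[29,3],[33,0]]
[[5,12],[15,10],[18,0],[29,3],[33,0]]
[[5,12],[15,10],[18,17],[29,3],[33,0]]
[[5,12],[15,10],[18,17],[33,0]]
[[5,12],[15,10],[18,17],[33,0]]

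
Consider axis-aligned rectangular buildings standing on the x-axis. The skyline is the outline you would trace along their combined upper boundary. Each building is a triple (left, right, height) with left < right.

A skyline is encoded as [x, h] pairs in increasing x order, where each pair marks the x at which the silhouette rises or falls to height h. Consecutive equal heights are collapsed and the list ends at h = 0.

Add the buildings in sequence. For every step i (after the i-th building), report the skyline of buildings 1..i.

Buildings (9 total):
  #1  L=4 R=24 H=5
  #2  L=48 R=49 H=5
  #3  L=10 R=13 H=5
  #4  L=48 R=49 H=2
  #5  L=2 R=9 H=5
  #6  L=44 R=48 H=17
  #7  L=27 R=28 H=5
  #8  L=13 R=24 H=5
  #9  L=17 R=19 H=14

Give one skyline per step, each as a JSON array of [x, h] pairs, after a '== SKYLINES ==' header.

== SKYLINES ==
[[4,5],[24,0]]
[[4,5],[24,0],[48,5],[49,0]]
[[4,5],[24,0],[48,5],[49,0]]
[[4,5],[24,0],[48,5],[49,0]]
[[2,5],[24,0],[48,5],[49,0]]
[[2,5],[24,0],[44,17],[48,5],[49,0]]
[[2,5],[24,0],[27,5],[28,0],[44,17],[48,5],[49,0]]
[[2,5],[24,0],[27,5],[28,0],[44,17],[48,5],[49,0]]
[[2,5],[17,14],[19,5],[24,0],[27,5],[28,0],[44,17],[48,5],[49,0]]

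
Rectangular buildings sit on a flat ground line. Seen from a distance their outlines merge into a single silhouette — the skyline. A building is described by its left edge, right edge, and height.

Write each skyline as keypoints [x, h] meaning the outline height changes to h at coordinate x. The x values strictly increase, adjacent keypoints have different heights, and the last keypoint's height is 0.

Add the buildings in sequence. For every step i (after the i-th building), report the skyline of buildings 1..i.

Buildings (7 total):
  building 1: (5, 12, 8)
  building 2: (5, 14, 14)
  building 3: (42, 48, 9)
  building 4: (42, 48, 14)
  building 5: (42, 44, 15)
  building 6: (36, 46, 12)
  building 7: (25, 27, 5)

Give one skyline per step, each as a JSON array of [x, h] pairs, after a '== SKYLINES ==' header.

== SKYLINES ==
[[5,8],[12,0]]
[[5,14],[14,0]]
[[5,14],[14,0],[42,9],[48,0]]
[[5,14],[14,0],[42,14],[48,0]]
[[5,14],[14,0],[42,15],[44,14],[48,0]]
[[5,14],[14,0],[36,12],[42,15],[44,14],[48,0]]
[[5,14],[14,0],[25,5],[27,0],[36,12],[42,15],[44,14],[48,0]]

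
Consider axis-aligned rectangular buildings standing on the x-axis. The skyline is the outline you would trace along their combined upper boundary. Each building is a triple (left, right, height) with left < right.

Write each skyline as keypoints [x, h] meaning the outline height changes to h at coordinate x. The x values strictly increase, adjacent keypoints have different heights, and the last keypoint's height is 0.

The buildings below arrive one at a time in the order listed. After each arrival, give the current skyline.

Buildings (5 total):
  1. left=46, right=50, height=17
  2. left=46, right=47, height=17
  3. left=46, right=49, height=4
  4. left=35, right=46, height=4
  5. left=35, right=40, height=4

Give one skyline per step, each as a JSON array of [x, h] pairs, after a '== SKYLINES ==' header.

== SKYLINES ==
[[46,17],[50,0]]
[[46,17],[50,0]]
[[46,17],[50,0]]
[[35,4],[46,17],[50,0]]
[[35,4],[46,17],[50,0]]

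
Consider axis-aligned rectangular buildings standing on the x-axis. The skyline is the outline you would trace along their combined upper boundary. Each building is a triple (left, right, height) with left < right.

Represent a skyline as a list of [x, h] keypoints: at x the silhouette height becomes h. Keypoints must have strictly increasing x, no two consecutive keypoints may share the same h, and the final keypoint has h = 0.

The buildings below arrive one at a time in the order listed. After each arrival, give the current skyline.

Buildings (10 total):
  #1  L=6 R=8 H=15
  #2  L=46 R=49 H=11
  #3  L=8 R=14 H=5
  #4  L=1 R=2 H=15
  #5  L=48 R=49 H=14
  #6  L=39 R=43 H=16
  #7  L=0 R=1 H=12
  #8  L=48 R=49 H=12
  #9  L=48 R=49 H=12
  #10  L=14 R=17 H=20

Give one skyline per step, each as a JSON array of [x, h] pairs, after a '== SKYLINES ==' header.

== SKYLINES ==
[[6,15],[8,0]]
[[6,15],[8,0],[46,11],[49,0]]
[[6,15],[8,5],[14,0],[46,11],[49,0]]
[[1,15],[2,0],[6,15],[8,5],[14,0],[46,11],[49,0]]
[[1,15],[2,0],[6,15],[8,5],[14,0],[46,11],[48,14],[49,0]]
[[1,15],[2,0],[6,15],[8,5],[14,0],[39,16],[43,0],[46,11],[48,14],[49,0]]
[[0,12],[1,15],[2,0],[6,15],[8,5],[14,0],[39,16],[43,0],[46,11],[48,14],[49,0]]
[[0,12],[1,15],[2,0],[6,15],[8,5],[14,0],[39,16],[43,0],[46,11],[48,14],[49,0]]
[[0,12],[1,15],[2,0],[6,15],[8,5],[14,0],[39,16],[43,0],[46,11],[48,14],[49,0]]
[[0,12],[1,15],[2,0],[6,15],[8,5],[14,20],[17,0],[39,16],[43,0],[46,11],[48,14],[49,0]]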